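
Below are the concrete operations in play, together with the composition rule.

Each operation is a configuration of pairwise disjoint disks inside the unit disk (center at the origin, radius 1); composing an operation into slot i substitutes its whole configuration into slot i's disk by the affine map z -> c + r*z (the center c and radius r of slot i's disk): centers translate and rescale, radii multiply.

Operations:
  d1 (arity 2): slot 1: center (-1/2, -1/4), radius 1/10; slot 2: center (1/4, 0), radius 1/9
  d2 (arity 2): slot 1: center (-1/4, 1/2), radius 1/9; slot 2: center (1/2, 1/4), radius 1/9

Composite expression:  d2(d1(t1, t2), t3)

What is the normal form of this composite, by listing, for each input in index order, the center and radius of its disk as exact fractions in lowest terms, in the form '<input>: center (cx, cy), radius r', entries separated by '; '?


t1: center (-11/36, 17/36), radius 1/90; t2: center (-2/9, 1/2), radius 1/81; t3: center (1/2, 1/4), radius 1/9

Only the slot chain above each t matters under d2; compose those maps.
input t1: composing its 2 substitution steps yields center (-11/36, 17/36), radius 1/90
input t2: composing its 2 substitution steps yields center (-2/9, 1/2), radius 1/81
input t3: composing its 1 substitution step yields center (1/2, 1/4), radius 1/9


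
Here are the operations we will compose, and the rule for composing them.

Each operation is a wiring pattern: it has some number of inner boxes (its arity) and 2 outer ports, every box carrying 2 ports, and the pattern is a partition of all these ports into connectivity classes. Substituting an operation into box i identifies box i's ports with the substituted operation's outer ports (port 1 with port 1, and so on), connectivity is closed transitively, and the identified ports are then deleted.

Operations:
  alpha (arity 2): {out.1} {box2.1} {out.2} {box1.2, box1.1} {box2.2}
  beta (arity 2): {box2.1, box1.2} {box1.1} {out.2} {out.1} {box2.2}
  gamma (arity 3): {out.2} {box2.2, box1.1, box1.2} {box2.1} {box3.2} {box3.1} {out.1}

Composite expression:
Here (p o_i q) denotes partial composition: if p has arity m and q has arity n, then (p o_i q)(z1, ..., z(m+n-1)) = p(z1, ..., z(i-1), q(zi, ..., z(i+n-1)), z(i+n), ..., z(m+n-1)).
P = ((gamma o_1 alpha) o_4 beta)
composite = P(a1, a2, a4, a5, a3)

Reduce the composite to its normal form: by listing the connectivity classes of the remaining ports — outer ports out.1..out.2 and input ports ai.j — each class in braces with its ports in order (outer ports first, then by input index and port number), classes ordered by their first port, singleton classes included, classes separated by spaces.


Reachability decides: close wires over gamma-identified ports.
the subtree at alpha composes to {out.1} {out.2} {a1.1, a1.2} {a2.1} {a2.2} on (a1, a2); out.j = own outer ports
the subtree at beta composes to {out.1} {out.2} {a3.1, a5.2} {a3.2} {a5.1} on (a5, a3); out.j = own outer ports
the subtree at gamma composes to {out.1} {out.2} {a1.1, a1.2} {a2.1} {a2.2} {a3.1, a5.2} {a3.2} {a4.1} {a4.2} {a5.1} on (a1, a2, a4, a5, a3); out.j = own outer ports

{out.1} {out.2} {a1.1, a1.2} {a2.1} {a2.2} {a3.1, a5.2} {a3.2} {a4.1} {a4.2} {a5.1}


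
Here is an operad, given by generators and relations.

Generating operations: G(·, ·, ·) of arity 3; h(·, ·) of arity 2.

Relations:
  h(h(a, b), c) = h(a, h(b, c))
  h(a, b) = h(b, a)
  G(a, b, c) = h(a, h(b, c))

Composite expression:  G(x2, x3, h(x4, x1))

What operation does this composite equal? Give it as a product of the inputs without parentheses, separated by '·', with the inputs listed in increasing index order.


x1 · x2 · x3 · x4

With G associative and commutative, the x-input set is all that matters.
h(x4, x1) linearizes to x4 · x1
G(x2, x3, h(x4, x1)) linearizes to x2 · x3 · x4 · x1
reordering the factors by index: x1 · x2 · x3 · x4


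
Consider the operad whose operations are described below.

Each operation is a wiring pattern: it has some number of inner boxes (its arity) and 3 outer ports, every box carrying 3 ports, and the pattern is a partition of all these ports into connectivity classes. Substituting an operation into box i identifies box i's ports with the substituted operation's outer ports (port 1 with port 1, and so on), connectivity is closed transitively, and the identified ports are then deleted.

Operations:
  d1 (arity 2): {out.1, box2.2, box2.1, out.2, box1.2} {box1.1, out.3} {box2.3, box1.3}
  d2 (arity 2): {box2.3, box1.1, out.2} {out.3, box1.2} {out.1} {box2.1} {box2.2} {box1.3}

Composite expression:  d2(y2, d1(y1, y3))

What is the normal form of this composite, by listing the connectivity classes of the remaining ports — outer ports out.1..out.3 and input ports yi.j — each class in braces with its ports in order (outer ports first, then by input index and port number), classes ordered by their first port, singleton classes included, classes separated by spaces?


{out.1} {out.2, y1.1, y2.1} {out.3, y2.2} {y1.2, y3.1, y3.2} {y1.3, y3.3} {y2.3}

Reachability decides: close wires over d2-identified ports.
d1 over (y1, y3) gives {out.1, out.2, y1.2, y3.1, y3.2} {out.3, y1.1} {y1.3, y3.3}, out.j being that stage's outer ports
d2 over (y2, y1, y3) gives {out.1} {out.2, y1.1, y2.1} {out.3, y2.2} {y1.2, y3.1, y3.2} {y1.3, y3.3} {y2.3}, out.j being that stage's outer ports


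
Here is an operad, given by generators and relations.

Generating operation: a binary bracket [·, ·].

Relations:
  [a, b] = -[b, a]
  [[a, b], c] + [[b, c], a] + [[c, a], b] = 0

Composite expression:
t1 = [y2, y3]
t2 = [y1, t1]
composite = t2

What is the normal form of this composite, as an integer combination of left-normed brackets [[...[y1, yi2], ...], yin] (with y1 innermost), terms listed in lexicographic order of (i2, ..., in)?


[[y1, y2], y3] - [[y1, y3], y2]

In the tensor algebra, words opening y1 carry the y1-anchored form.
Composite bracket: [y1, [y2, y3]]
The bracket unfolds into 4 signed words via [a, b] = ab - ba (2^2 = 4).
Keep just the words that open with y1:
  y1y2y3 appears with sign +1, giving the term +[[y1, y2], y3]
  y1y3y2 appears with sign -1, giving the term -[[y1, y3], y2]


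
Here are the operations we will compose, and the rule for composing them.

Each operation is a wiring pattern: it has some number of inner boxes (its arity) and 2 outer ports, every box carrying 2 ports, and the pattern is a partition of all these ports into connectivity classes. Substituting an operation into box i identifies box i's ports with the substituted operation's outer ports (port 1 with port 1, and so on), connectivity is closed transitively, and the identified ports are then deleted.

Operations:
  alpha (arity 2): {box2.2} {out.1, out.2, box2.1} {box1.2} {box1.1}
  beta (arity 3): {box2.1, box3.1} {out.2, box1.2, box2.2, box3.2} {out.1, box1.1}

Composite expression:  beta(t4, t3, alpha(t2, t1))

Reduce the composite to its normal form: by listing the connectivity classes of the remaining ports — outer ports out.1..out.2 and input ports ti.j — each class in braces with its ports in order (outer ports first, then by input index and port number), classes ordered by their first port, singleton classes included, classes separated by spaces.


After gluing at beta, chains via deleted ports link the t-ports.
alpha over (t2, t1) gives {out.1, out.2, t1.1} {t1.2} {t2.1} {t2.2}, out.j being that stage's outer ports
beta over (t4, t3, t2, t1) gives {out.1, t4.1} {out.2, t1.1, t3.1, t3.2, t4.2} {t1.2} {t2.1} {t2.2}, out.j being that stage's outer ports

{out.1, t4.1} {out.2, t1.1, t3.1, t3.2, t4.2} {t1.2} {t2.1} {t2.2}


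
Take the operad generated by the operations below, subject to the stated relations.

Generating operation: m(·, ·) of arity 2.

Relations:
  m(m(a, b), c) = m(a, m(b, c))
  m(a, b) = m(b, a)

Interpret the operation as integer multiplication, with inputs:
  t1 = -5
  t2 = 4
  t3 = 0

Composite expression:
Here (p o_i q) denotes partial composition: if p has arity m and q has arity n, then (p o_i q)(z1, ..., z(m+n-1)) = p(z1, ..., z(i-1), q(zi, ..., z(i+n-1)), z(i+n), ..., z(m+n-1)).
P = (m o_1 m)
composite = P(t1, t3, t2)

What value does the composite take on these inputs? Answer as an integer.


0

m(t1, t3) = 0
m(m(t1, t3), t2) = 0


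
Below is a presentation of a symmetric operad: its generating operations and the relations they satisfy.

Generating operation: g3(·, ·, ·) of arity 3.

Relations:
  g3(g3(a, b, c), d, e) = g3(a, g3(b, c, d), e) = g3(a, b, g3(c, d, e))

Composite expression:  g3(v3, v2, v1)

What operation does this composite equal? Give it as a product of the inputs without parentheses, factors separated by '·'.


v3 · v2 · v1

The g3-tree's shape is irrelevant; the v-reading-order decides.
g3(v3, v2, v1) spells out as v3 · v2 · v1


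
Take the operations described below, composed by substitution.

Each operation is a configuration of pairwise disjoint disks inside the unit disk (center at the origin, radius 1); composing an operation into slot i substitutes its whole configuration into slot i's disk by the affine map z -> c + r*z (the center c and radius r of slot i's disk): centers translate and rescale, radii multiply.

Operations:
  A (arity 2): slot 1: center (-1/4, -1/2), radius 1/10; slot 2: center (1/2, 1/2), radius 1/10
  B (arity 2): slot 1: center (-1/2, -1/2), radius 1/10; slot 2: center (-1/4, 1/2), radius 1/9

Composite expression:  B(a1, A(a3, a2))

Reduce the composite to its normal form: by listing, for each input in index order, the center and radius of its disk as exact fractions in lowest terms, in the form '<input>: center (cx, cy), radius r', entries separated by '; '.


Each a-disk chains the slot maps above it in B; radii multiply.
for a1, the 1-step affine chain lands on center (-1/2, -1/2), radius 1/10
for a3, the 2-step affine chain lands on center (-5/18, 4/9), radius 1/90
for a2, the 2-step affine chain lands on center (-7/36, 5/9), radius 1/90

a1: center (-1/2, -1/2), radius 1/10; a2: center (-7/36, 5/9), radius 1/90; a3: center (-5/18, 4/9), radius 1/90


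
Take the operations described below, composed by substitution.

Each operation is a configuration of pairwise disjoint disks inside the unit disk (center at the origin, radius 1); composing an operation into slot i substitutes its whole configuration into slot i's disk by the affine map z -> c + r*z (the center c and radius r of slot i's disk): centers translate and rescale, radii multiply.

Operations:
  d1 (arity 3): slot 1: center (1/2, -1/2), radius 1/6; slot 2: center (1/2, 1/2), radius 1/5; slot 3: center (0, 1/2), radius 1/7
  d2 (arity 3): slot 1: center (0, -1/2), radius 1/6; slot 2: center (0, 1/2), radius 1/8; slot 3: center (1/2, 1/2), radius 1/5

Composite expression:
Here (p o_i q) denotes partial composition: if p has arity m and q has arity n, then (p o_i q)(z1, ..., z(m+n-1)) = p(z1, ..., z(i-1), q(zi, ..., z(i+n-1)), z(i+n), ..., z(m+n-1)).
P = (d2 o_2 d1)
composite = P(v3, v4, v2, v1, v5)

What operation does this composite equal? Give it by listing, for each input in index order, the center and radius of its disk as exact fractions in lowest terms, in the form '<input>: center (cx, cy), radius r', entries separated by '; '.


v1: center (0, 9/16), radius 1/56; v2: center (1/16, 9/16), radius 1/40; v3: center (0, -1/2), radius 1/6; v4: center (1/16, 7/16), radius 1/48; v5: center (1/2, 1/2), radius 1/5

Below d2, radii multiply path by path; the v-disk centers shift.
tracing v3 down its 1-map path: center (0, -1/2), radius 1/6
tracing v4 down its 2-map path: center (1/16, 7/16), radius 1/48
tracing v2 down its 2-map path: center (1/16, 9/16), radius 1/40
tracing v1 down its 2-map path: center (0, 9/16), radius 1/56
tracing v5 down its 1-map path: center (1/2, 1/2), radius 1/5


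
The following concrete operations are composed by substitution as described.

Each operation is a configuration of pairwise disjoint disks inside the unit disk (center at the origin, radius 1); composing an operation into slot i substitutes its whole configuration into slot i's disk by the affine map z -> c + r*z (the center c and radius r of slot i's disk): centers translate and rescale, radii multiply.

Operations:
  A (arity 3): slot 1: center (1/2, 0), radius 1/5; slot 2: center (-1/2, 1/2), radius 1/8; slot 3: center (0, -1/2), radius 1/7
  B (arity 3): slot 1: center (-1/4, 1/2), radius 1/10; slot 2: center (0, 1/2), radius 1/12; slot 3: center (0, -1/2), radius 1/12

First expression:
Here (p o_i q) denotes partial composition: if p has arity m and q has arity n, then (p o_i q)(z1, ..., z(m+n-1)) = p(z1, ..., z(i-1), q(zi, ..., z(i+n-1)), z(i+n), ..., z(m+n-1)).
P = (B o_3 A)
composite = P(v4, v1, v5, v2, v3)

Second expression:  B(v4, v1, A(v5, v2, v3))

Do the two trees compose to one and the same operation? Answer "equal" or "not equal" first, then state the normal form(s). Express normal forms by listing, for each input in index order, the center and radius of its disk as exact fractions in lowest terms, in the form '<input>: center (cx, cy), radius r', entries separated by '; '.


equal; the common form is v1: center (0, 1/2), radius 1/12; v2: center (-1/24, -11/24), radius 1/96; v3: center (0, -13/24), radius 1/84; v4: center (-1/4, 1/2), radius 1/10; v5: center (1/24, -1/2), radius 1/60

The first expression reduces to v1: center (0, 1/2), radius 1/12; v2: center (-1/24, -11/24), radius 1/96; v3: center (0, -13/24), radius 1/84; v4: center (-1/4, 1/2), radius 1/10; v5: center (1/24, -1/2), radius 1/60
The second expression reduces to v1: center (0, 1/2), radius 1/12; v2: center (-1/24, -11/24), radius 1/96; v3: center (0, -13/24), radius 1/84; v4: center (-1/4, 1/2), radius 1/10; v5: center (1/24, -1/2), radius 1/60
The normal forms match — equal.


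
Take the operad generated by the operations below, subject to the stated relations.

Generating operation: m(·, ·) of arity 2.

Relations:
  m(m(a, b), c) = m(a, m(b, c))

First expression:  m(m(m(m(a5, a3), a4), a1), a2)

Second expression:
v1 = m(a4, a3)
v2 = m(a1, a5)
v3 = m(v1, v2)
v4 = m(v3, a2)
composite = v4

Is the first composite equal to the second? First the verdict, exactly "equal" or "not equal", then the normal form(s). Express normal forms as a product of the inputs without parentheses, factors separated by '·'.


In normal form, the first expression is a5 · a3 · a4 · a1 · a2
In normal form, the second expression is a4 · a3 · a1 · a5 · a2
Distinct normal forms: not equal.

not equal — first a5 · a3 · a4 · a1 · a2, second a4 · a3 · a1 · a5 · a2


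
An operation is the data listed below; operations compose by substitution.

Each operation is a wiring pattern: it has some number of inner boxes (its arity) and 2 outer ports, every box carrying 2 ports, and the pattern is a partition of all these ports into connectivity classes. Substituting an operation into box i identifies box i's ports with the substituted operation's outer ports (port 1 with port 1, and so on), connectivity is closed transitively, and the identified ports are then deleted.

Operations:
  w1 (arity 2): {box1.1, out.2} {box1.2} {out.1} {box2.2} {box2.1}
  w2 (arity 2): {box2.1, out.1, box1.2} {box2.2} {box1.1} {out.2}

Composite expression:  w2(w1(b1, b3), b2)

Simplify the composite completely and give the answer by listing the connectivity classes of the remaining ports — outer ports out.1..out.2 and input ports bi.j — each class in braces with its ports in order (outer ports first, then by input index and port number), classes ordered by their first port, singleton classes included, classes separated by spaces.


{out.1, b1.1, b2.1} {out.2} {b1.2} {b2.2} {b3.1} {b3.2}


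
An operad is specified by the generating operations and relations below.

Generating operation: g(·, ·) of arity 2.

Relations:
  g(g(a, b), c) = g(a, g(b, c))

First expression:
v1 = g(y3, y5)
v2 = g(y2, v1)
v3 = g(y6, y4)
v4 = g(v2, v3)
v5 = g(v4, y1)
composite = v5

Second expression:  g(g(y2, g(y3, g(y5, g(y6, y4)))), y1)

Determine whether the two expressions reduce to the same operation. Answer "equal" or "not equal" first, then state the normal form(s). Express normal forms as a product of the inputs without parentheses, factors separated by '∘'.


equal — both sides give y2 ∘ y3 ∘ y5 ∘ y6 ∘ y4 ∘ y1

The first composite normalizes to y2 ∘ y3 ∘ y5 ∘ y6 ∘ y4 ∘ y1
The second composite normalizes to y2 ∘ y3 ∘ y5 ∘ y6 ∘ y4 ∘ y1
Both agree, so they are equal.


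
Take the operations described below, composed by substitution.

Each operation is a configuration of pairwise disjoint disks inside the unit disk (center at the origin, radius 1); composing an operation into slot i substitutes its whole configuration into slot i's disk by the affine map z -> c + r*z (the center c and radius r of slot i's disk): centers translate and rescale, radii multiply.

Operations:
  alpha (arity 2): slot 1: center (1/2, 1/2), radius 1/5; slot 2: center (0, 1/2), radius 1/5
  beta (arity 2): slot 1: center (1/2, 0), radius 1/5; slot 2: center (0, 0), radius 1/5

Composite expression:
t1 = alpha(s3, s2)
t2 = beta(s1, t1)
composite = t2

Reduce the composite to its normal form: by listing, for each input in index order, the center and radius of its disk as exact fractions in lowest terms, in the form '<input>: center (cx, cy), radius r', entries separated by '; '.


s1: center (1/2, 0), radius 1/5; s2: center (0, 1/10), radius 1/25; s3: center (1/10, 1/10), radius 1/25

Affine substitution under beta: radii multiply and s-centers shift.
s1: after 1 affine step, its disk has center (1/2, 0), radius 1/5
s3: after 2 affine steps, its disk has center (1/10, 1/10), radius 1/25
s2: after 2 affine steps, its disk has center (0, 1/10), radius 1/25


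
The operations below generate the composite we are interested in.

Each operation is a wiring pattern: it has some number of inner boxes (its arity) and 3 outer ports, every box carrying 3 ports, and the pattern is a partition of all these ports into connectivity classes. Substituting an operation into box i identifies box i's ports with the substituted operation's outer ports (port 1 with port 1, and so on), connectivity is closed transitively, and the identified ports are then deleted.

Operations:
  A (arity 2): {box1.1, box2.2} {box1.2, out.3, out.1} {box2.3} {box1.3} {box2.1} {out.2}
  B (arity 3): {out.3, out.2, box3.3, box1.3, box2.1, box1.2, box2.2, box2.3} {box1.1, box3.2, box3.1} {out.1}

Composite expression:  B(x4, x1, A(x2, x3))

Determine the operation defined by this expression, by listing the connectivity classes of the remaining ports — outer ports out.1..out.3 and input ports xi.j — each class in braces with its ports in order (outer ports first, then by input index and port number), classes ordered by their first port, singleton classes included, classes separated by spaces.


{out.1} {out.2, out.3, x1.1, x1.2, x1.3, x2.2, x4.1, x4.2, x4.3} {x2.1, x3.2} {x2.3} {x3.1} {x3.3}

Connectivity passes through glued B-boundaries; trace each wire chain.
A over (x2, x3) gives {out.1, out.3, x2.2} {out.2} {x2.1, x3.2} {x2.3} {x3.1} {x3.3}, out.j being that stage's outer ports
B over (x4, x1, x2, x3) gives {out.1} {out.2, out.3, x1.1, x1.2, x1.3, x2.2, x4.1, x4.2, x4.3} {x2.1, x3.2} {x2.3} {x3.1} {x3.3}, out.j being that stage's outer ports


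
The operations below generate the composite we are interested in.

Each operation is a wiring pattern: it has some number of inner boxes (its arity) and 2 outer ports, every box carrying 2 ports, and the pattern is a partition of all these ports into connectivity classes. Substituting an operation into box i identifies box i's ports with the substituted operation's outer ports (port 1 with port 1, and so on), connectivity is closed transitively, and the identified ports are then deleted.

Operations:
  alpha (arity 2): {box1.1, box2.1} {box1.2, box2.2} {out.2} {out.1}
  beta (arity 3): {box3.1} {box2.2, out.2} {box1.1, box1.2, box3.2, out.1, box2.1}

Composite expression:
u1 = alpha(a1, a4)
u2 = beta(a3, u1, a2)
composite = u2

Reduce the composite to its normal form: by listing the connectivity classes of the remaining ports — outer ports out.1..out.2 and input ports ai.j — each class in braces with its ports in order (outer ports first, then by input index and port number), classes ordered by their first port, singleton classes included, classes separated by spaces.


{out.1, a2.2, a3.1, a3.2} {out.2} {a1.1, a4.1} {a1.2, a4.2} {a2.1}


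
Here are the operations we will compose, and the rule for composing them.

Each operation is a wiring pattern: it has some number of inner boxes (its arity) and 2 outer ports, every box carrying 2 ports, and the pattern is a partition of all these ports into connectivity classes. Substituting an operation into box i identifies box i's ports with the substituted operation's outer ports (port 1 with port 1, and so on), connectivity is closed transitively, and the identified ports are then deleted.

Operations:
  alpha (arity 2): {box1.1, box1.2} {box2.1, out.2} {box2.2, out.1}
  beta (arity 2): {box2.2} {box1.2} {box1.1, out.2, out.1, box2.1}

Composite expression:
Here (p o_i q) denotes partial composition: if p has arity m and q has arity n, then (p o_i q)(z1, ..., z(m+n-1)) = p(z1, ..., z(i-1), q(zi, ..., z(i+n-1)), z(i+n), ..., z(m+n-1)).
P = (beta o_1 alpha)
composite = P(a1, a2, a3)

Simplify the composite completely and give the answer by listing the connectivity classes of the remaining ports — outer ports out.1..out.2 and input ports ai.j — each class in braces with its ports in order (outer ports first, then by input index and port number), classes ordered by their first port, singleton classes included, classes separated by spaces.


After gluing at beta, chains via deleted ports link the a-ports.
the subtree at alpha composes to {out.1, a2.2} {out.2, a2.1} {a1.1, a1.2} on (a1, a2); out.j = own outer ports
the subtree at beta composes to {out.1, out.2, a2.2, a3.1} {a1.1, a1.2} {a2.1} {a3.2} on (a1, a2, a3); out.j = own outer ports

{out.1, out.2, a2.2, a3.1} {a1.1, a1.2} {a2.1} {a3.2}


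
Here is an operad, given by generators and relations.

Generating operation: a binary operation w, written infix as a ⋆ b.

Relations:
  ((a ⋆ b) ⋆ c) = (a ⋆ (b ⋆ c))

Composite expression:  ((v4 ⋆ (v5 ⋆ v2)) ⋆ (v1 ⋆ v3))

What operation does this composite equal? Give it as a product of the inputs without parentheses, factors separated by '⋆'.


v4 ⋆ v5 ⋆ v2 ⋆ v1 ⋆ v3


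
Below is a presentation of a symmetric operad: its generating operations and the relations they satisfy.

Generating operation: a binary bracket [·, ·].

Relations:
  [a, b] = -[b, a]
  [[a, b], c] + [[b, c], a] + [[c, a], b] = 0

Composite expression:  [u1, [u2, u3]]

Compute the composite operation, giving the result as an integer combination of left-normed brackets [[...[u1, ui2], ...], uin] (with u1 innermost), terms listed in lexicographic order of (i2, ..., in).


Left-normed coefficients sit on the u1-initial expansion words.
Composite bracket: [u1, [u2, u3]]
Expanding via [a, b] = ab - ba: 4 signed words (2^2 = 4).
Words beginning with u1 determine it all:
  from u1u2u3, sign +1: term +[[u1, u2], u3]
  from u1u3u2, sign -1: term -[[u1, u3], u2]

[[u1, u2], u3] - [[u1, u3], u2]


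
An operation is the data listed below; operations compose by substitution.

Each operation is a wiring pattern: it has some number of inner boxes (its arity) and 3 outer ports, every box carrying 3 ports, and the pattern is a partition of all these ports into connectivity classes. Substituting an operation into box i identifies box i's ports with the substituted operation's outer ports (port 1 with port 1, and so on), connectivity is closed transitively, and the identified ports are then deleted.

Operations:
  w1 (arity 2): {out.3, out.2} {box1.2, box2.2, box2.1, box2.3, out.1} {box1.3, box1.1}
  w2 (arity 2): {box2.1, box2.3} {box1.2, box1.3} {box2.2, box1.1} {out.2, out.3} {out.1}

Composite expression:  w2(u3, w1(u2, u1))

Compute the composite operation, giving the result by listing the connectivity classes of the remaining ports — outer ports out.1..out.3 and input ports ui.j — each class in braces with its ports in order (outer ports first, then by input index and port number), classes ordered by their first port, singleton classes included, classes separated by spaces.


Two ports join when wires chain via w2-identified ports.
after w1, the pattern on (u2, u1) reads {out.1, u1.1, u1.2, u1.3, u2.2} {out.2, out.3} {u2.1, u2.3} (out.j = its outer ports)
after w2, the pattern on (u3, u2, u1) reads {out.1} {out.2, out.3} {u1.1, u1.2, u1.3, u2.2, u3.1} {u2.1, u2.3} {u3.2, u3.3} (out.j = its outer ports)

{out.1} {out.2, out.3} {u1.1, u1.2, u1.3, u2.2, u3.1} {u2.1, u2.3} {u3.2, u3.3}


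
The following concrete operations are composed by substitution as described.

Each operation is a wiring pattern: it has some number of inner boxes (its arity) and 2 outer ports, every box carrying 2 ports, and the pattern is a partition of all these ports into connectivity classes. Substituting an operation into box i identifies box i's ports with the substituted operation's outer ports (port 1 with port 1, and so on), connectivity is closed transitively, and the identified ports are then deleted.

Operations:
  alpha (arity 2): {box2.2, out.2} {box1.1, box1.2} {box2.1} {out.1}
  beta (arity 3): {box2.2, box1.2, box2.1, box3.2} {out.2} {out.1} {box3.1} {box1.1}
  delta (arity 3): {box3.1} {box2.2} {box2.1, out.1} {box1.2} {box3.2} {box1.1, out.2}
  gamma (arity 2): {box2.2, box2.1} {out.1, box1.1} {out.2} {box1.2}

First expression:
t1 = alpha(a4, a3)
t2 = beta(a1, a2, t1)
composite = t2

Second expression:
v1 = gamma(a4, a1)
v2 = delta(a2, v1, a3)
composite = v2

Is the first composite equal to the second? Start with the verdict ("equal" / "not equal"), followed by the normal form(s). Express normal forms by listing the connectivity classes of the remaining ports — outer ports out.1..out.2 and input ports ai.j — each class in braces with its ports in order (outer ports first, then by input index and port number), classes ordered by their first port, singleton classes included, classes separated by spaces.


not equal; first: {out.1} {out.2} {a1.1} {a1.2, a2.1, a2.2, a3.2} {a3.1} {a4.1, a4.2}; second: {out.1, a4.1} {out.2, a2.1} {a1.1, a1.2} {a2.2} {a3.1} {a3.2} {a4.2}

In normal form, the first expression is {out.1} {out.2} {a1.1} {a1.2, a2.1, a2.2, a3.2} {a3.1} {a4.1, a4.2}
In normal form, the second expression is {out.1, a4.1} {out.2, a2.1} {a1.1, a1.2} {a2.2} {a3.1} {a3.2} {a4.2}
Different reductions; not equal.


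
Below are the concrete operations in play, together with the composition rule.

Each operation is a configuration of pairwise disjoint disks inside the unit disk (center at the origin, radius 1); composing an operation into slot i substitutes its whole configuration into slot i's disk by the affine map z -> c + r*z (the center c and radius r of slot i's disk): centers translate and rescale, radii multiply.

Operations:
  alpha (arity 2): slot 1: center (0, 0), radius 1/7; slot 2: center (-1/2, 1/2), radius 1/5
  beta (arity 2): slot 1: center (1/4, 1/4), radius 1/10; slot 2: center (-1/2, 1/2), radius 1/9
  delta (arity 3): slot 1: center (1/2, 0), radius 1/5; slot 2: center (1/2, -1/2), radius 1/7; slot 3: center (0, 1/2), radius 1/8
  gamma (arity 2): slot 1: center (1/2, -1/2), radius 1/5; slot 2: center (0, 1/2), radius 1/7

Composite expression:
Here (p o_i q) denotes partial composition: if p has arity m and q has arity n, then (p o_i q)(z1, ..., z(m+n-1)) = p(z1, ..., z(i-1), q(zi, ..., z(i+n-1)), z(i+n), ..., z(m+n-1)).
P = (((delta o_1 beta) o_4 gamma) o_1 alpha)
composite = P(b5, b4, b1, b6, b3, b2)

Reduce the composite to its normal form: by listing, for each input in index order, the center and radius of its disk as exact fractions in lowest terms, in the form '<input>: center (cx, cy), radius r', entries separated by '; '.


b1: center (2/5, 1/10), radius 1/45; b2: center (0, 9/16), radius 1/56; b3: center (1/16, 7/16), radius 1/40; b4: center (27/50, 3/50), radius 1/250; b5: center (11/20, 1/20), radius 1/350; b6: center (1/2, -1/2), radius 1/7

Below delta, radii multiply path by path; the b-disk centers shift.
for b5, the 3-step affine chain lands on center (11/20, 1/20), radius 1/350
for b4, the 3-step affine chain lands on center (27/50, 3/50), radius 1/250
for b1, the 2-step affine chain lands on center (2/5, 1/10), radius 1/45
for b6, the 1-step affine chain lands on center (1/2, -1/2), radius 1/7
for b3, the 2-step affine chain lands on center (1/16, 7/16), radius 1/40
for b2, the 2-step affine chain lands on center (0, 9/16), radius 1/56


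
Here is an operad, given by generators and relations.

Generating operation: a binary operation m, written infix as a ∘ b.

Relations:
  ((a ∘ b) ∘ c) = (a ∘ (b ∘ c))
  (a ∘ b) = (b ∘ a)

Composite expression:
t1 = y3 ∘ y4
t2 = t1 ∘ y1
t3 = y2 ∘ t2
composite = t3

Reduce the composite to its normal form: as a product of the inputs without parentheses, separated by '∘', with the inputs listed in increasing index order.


y1 ∘ y2 ∘ y3 ∘ y4


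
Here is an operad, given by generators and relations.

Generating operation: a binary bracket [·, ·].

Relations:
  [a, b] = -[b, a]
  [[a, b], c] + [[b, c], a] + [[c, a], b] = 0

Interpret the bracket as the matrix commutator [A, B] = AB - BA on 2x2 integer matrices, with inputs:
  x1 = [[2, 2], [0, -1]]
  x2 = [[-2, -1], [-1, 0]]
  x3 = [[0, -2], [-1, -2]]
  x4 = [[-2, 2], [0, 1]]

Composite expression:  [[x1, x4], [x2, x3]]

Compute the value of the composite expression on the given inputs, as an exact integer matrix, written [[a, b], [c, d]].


[[-48, 24], [0, 48]]

[x1, x4] = [[0, 12], [0, 0]]
[x2, x3] = [[-1, 6], [-4, 1]]
[[x1, x4], [x2, x3]] = [[-48, 24], [0, 48]]


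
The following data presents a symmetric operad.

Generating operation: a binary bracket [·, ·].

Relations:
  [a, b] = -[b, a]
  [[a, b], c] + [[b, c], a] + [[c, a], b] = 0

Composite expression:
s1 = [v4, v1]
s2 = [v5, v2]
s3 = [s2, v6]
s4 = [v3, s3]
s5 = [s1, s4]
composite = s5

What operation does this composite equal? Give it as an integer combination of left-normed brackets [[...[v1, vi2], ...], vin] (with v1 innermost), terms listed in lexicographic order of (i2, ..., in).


-[[[[[v1, v4], v2], v5], v6], v3] + [[[[[v1, v4], v3], v2], v5], v6] - [[[[[v1, v4], v3], v5], v2], v6] - [[[[[v1, v4], v3], v6], v2], v5] + [[[[[v1, v4], v3], v6], v5], v2] + [[[[[v1, v4], v5], v2], v6], v3] + [[[[[v1, v4], v6], v2], v5], v3] - [[[[[v1, v4], v6], v5], v2], v3]


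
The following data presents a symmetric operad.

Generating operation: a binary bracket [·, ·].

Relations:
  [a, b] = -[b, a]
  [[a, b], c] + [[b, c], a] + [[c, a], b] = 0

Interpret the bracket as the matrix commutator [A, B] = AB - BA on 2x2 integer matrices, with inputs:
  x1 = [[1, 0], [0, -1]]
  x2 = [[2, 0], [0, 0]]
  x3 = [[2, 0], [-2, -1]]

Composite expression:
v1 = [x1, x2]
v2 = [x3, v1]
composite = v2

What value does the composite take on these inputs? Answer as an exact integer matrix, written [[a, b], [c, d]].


[[0, 0], [0, 0]]

[x1, x2] = [[0, 0], [0, 0]]
[x3, [x1, x2]] = [[0, 0], [0, 0]]


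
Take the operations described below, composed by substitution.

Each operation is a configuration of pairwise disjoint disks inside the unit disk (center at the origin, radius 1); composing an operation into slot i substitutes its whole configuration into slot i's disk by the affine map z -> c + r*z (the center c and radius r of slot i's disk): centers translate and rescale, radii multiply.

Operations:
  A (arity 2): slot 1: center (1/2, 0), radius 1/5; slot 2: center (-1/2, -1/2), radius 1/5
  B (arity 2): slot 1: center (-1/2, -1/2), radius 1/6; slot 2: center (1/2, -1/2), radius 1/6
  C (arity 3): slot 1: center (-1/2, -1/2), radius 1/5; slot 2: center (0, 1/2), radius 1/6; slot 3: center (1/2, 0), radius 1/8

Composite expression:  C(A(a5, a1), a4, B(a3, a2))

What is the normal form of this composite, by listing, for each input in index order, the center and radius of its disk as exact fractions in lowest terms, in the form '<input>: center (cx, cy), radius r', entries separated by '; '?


a1: center (-3/5, -3/5), radius 1/25; a2: center (9/16, -1/16), radius 1/48; a3: center (7/16, -1/16), radius 1/48; a4: center (0, 1/2), radius 1/6; a5: center (-2/5, -1/2), radius 1/25

Affine substitution under C: radii multiply and a-centers shift.
input a5: applying the 2 nested substitutions gives center (-2/5, -1/2), radius 1/25
input a1: applying the 2 nested substitutions gives center (-3/5, -3/5), radius 1/25
input a4: applying the 1 nested substitution gives center (0, 1/2), radius 1/6
input a3: applying the 2 nested substitutions gives center (7/16, -1/16), radius 1/48
input a2: applying the 2 nested substitutions gives center (9/16, -1/16), radius 1/48


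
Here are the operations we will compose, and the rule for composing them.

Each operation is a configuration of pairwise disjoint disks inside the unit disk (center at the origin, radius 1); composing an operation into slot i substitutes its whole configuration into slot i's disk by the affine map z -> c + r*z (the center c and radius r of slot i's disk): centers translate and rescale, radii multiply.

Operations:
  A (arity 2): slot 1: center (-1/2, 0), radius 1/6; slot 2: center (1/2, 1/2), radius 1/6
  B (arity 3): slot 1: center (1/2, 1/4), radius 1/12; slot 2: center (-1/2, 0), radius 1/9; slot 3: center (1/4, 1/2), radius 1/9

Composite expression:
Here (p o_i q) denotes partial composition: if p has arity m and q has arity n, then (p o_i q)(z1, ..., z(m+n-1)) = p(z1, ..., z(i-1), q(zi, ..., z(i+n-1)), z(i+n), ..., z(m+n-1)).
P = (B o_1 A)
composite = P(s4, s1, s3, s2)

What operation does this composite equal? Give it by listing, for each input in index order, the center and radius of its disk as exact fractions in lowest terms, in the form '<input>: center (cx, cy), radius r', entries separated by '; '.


s1: center (13/24, 7/24), radius 1/72; s2: center (1/4, 1/2), radius 1/9; s3: center (-1/2, 0), radius 1/9; s4: center (11/24, 1/4), radius 1/72


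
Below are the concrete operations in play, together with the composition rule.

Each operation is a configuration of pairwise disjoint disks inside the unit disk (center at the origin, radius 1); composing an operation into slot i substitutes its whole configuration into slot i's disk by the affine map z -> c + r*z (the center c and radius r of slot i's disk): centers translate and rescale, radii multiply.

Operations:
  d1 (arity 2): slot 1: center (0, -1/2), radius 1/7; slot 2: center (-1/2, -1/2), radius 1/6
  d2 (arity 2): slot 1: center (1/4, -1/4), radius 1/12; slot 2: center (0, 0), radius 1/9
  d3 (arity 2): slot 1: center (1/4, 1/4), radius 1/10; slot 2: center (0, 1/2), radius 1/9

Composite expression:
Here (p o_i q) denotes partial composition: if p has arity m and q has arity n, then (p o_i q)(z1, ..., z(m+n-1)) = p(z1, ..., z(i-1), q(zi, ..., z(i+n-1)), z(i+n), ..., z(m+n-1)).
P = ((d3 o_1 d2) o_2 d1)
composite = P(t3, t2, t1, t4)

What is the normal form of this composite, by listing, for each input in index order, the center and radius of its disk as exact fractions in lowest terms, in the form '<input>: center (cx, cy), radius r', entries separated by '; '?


Below d3, radii multiply path by path; the t-disk centers shift.
input t3: applying the 2 nested substitutions gives center (11/40, 9/40), radius 1/120
input t2: applying the 3 nested substitutions gives center (1/4, 11/45), radius 1/630
input t1: applying the 3 nested substitutions gives center (11/45, 11/45), radius 1/540
input t4: applying the 1 nested substitution gives center (0, 1/2), radius 1/9

t1: center (11/45, 11/45), radius 1/540; t2: center (1/4, 11/45), radius 1/630; t3: center (11/40, 9/40), radius 1/120; t4: center (0, 1/2), radius 1/9


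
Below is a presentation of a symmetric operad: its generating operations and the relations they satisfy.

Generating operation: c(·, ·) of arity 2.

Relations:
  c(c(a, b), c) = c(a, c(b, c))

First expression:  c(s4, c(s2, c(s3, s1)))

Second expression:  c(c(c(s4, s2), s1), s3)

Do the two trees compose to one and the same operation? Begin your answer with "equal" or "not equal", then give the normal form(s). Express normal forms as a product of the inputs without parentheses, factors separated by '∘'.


not equal; the first gives s4 ∘ s2 ∘ s3 ∘ s1 and the second s4 ∘ s2 ∘ s1 ∘ s3

In normal form, the first expression is s4 ∘ s2 ∘ s3 ∘ s1
In normal form, the second expression is s4 ∘ s2 ∘ s1 ∘ s3
Different reductions; not equal.


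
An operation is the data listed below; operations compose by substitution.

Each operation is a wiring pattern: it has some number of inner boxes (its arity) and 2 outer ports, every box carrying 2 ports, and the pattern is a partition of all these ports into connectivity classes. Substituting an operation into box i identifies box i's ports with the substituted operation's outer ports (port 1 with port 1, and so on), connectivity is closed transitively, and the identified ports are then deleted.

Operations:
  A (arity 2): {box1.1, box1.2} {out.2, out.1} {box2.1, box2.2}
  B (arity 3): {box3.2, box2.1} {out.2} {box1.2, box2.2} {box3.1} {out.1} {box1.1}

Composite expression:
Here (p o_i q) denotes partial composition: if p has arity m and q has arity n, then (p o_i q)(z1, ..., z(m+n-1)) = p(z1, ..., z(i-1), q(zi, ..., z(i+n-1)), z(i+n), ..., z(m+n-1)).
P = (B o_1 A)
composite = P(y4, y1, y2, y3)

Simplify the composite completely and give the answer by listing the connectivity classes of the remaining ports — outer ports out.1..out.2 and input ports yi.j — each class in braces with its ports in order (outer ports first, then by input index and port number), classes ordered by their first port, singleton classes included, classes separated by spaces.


{out.1} {out.2} {y1.1, y1.2} {y2.1, y3.2} {y2.2} {y3.1} {y4.1, y4.2}

Reachability decides: close wires over B-identified ports.
stage A: inputs (y4, y1), connectivity {out.1, out.2} {y1.1, y1.2} {y4.1, y4.2}, out.j its boundary
stage B: inputs (y4, y1, y2, y3), connectivity {out.1} {out.2} {y1.1, y1.2} {y2.1, y3.2} {y2.2} {y3.1} {y4.1, y4.2}, out.j its boundary


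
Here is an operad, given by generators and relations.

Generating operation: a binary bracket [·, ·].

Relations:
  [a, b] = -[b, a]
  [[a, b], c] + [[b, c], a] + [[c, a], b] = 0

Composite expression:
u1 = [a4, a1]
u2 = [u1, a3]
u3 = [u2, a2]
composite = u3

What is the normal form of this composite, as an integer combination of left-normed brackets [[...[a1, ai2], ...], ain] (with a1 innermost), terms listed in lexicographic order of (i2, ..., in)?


-[[[a1, a4], a3], a2]

Skip Jacobi rewriting: expand, keep a1-initial words, read off terms.
Composite bracket: [[[a4, a1], a3], a2]
Under [a, b] = ab - ba we get 8 signed associative words (2^3 = 8).
Coefficients come from the a1-initial words:
  a1a4a3a2 (sign -1) contributes -[[[a1, a4], a3], a2]


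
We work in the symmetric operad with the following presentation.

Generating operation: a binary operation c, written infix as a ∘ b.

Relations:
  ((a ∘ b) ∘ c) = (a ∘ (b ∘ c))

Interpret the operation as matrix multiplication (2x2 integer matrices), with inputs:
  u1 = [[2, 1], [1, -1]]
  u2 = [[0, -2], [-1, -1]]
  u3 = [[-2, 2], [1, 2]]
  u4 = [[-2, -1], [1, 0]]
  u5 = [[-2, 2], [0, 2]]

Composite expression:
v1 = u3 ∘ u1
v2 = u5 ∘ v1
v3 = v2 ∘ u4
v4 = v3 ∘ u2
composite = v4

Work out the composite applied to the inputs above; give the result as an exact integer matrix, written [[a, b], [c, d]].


(u3 ∘ u1) = [[-2, -4], [4, -1]]
(u5 ∘ (u3 ∘ u1)) = [[12, 6], [8, -2]]
((u5 ∘ (u3 ∘ u1)) ∘ u4) = [[-18, -12], [-18, -8]]
(((u5 ∘ (u3 ∘ u1)) ∘ u4) ∘ u2) = [[12, 48], [8, 44]]

[[12, 48], [8, 44]]


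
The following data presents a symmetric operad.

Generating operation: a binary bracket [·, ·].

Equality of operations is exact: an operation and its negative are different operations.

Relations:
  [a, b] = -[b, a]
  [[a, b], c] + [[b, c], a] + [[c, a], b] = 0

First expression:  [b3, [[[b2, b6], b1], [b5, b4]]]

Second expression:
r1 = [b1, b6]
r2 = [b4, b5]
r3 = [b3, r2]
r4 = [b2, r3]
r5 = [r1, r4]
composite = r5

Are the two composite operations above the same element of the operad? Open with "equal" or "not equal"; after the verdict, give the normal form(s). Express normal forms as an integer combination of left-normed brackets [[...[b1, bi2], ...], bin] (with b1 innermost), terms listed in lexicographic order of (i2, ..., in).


not equal; first: -[[[[[b1, b2], b6], b4], b5], b3] + [[[[[b1, b2], b6], b5], b4], b3] + [[[[[b1, b6], b2], b4], b5], b3] - [[[[[b1, b6], b2], b5], b4], b3]; second: [[[[[b1, b6], b2], b3], b4], b5] - [[[[[b1, b6], b2], b3], b5], b4] - [[[[[b1, b6], b2], b4], b5], b3] + [[[[[b1, b6], b2], b5], b4], b3] - [[[[[b1, b6], b3], b4], b5], b2] + [[[[[b1, b6], b3], b5], b4], b2] + [[[[[b1, b6], b4], b5], b3], b2] - [[[[[b1, b6], b5], b4], b3], b2]

The first expression reduces to -[[[[[b1, b2], b6], b4], b5], b3] + [[[[[b1, b2], b6], b5], b4], b3] + [[[[[b1, b6], b2], b4], b5], b3] - [[[[[b1, b6], b2], b5], b4], b3]
The second expression reduces to [[[[[b1, b6], b2], b3], b4], b5] - [[[[[b1, b6], b2], b3], b5], b4] - [[[[[b1, b6], b2], b4], b5], b3] + [[[[[b1, b6], b2], b5], b4], b3] - [[[[[b1, b6], b3], b4], b5], b2] + [[[[[b1, b6], b3], b5], b4], b2] + [[[[[b1, b6], b4], b5], b3], b2] - [[[[[b1, b6], b5], b4], b3], b2]
The forms do not match — not equal.
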